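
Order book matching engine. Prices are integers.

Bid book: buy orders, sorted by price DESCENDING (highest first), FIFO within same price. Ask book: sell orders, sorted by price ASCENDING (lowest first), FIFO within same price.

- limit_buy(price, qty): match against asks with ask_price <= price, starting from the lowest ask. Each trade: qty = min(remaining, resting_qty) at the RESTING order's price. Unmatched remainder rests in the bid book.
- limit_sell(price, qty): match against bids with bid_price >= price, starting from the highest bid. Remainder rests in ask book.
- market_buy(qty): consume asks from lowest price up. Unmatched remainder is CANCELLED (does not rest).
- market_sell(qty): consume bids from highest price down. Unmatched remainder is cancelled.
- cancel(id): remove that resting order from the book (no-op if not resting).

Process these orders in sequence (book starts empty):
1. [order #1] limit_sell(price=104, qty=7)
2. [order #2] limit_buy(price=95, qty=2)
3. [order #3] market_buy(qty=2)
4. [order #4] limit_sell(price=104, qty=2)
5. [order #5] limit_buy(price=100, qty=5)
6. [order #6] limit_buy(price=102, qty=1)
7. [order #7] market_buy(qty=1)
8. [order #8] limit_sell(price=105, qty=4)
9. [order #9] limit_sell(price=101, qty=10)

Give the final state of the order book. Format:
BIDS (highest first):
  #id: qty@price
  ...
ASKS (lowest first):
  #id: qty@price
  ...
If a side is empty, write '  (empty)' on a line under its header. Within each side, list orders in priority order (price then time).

After op 1 [order #1] limit_sell(price=104, qty=7): fills=none; bids=[-] asks=[#1:7@104]
After op 2 [order #2] limit_buy(price=95, qty=2): fills=none; bids=[#2:2@95] asks=[#1:7@104]
After op 3 [order #3] market_buy(qty=2): fills=#3x#1:2@104; bids=[#2:2@95] asks=[#1:5@104]
After op 4 [order #4] limit_sell(price=104, qty=2): fills=none; bids=[#2:2@95] asks=[#1:5@104 #4:2@104]
After op 5 [order #5] limit_buy(price=100, qty=5): fills=none; bids=[#5:5@100 #2:2@95] asks=[#1:5@104 #4:2@104]
After op 6 [order #6] limit_buy(price=102, qty=1): fills=none; bids=[#6:1@102 #5:5@100 #2:2@95] asks=[#1:5@104 #4:2@104]
After op 7 [order #7] market_buy(qty=1): fills=#7x#1:1@104; bids=[#6:1@102 #5:5@100 #2:2@95] asks=[#1:4@104 #4:2@104]
After op 8 [order #8] limit_sell(price=105, qty=4): fills=none; bids=[#6:1@102 #5:5@100 #2:2@95] asks=[#1:4@104 #4:2@104 #8:4@105]
After op 9 [order #9] limit_sell(price=101, qty=10): fills=#6x#9:1@102; bids=[#5:5@100 #2:2@95] asks=[#9:9@101 #1:4@104 #4:2@104 #8:4@105]

Answer: BIDS (highest first):
  #5: 5@100
  #2: 2@95
ASKS (lowest first):
  #9: 9@101
  #1: 4@104
  #4: 2@104
  #8: 4@105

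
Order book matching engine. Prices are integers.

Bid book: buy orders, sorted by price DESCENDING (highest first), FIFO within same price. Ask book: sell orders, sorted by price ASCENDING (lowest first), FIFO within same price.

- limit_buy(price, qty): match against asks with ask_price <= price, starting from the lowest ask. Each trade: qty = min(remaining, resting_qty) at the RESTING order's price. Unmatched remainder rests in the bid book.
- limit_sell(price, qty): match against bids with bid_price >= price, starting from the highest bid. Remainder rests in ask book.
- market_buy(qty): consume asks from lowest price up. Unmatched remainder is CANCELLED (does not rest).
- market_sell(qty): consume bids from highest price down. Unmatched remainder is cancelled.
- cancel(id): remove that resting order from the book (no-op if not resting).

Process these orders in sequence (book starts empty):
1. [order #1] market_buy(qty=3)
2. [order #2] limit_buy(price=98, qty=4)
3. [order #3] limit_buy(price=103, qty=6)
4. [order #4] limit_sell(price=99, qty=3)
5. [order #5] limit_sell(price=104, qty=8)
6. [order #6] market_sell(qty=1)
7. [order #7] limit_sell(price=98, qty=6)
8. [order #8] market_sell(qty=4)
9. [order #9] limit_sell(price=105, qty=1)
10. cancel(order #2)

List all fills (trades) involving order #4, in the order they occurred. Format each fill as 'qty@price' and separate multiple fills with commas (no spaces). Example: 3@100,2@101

Answer: 3@103

Derivation:
After op 1 [order #1] market_buy(qty=3): fills=none; bids=[-] asks=[-]
After op 2 [order #2] limit_buy(price=98, qty=4): fills=none; bids=[#2:4@98] asks=[-]
After op 3 [order #3] limit_buy(price=103, qty=6): fills=none; bids=[#3:6@103 #2:4@98] asks=[-]
After op 4 [order #4] limit_sell(price=99, qty=3): fills=#3x#4:3@103; bids=[#3:3@103 #2:4@98] asks=[-]
After op 5 [order #5] limit_sell(price=104, qty=8): fills=none; bids=[#3:3@103 #2:4@98] asks=[#5:8@104]
After op 6 [order #6] market_sell(qty=1): fills=#3x#6:1@103; bids=[#3:2@103 #2:4@98] asks=[#5:8@104]
After op 7 [order #7] limit_sell(price=98, qty=6): fills=#3x#7:2@103 #2x#7:4@98; bids=[-] asks=[#5:8@104]
After op 8 [order #8] market_sell(qty=4): fills=none; bids=[-] asks=[#5:8@104]
After op 9 [order #9] limit_sell(price=105, qty=1): fills=none; bids=[-] asks=[#5:8@104 #9:1@105]
After op 10 cancel(order #2): fills=none; bids=[-] asks=[#5:8@104 #9:1@105]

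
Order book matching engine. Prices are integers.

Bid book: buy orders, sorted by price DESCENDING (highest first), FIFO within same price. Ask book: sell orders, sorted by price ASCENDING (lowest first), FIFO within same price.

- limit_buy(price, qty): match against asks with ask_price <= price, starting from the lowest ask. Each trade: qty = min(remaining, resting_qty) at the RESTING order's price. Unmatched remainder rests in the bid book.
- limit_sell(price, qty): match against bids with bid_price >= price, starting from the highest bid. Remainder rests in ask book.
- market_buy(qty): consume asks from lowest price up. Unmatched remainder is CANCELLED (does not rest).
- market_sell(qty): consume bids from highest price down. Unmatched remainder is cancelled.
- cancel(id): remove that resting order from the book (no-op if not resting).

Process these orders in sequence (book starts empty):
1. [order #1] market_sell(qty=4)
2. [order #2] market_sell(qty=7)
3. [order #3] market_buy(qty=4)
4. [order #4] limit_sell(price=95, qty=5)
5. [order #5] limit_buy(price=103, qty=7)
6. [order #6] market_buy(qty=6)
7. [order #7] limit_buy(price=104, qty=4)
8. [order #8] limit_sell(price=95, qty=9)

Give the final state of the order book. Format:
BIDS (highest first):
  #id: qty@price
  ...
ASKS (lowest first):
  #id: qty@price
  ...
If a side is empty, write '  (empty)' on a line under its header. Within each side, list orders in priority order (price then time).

Answer: BIDS (highest first):
  (empty)
ASKS (lowest first):
  #8: 3@95

Derivation:
After op 1 [order #1] market_sell(qty=4): fills=none; bids=[-] asks=[-]
After op 2 [order #2] market_sell(qty=7): fills=none; bids=[-] asks=[-]
After op 3 [order #3] market_buy(qty=4): fills=none; bids=[-] asks=[-]
After op 4 [order #4] limit_sell(price=95, qty=5): fills=none; bids=[-] asks=[#4:5@95]
After op 5 [order #5] limit_buy(price=103, qty=7): fills=#5x#4:5@95; bids=[#5:2@103] asks=[-]
After op 6 [order #6] market_buy(qty=6): fills=none; bids=[#5:2@103] asks=[-]
After op 7 [order #7] limit_buy(price=104, qty=4): fills=none; bids=[#7:4@104 #5:2@103] asks=[-]
After op 8 [order #8] limit_sell(price=95, qty=9): fills=#7x#8:4@104 #5x#8:2@103; bids=[-] asks=[#8:3@95]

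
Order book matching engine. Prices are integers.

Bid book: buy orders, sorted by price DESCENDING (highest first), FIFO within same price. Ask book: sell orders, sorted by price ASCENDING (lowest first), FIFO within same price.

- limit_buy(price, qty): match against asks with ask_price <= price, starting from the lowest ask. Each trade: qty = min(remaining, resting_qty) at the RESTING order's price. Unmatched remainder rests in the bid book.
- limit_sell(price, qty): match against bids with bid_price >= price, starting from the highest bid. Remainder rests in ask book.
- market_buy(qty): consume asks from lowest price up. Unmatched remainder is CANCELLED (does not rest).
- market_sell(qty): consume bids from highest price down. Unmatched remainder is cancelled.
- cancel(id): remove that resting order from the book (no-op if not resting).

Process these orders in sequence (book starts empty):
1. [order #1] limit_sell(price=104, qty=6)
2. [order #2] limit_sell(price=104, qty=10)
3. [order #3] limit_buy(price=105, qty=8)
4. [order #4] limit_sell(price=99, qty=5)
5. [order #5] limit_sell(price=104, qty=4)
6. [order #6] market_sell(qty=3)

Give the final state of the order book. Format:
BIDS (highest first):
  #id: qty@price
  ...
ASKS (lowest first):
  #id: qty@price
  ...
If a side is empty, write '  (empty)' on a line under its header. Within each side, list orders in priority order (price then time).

Answer: BIDS (highest first):
  (empty)
ASKS (lowest first):
  #4: 5@99
  #2: 8@104
  #5: 4@104

Derivation:
After op 1 [order #1] limit_sell(price=104, qty=6): fills=none; bids=[-] asks=[#1:6@104]
After op 2 [order #2] limit_sell(price=104, qty=10): fills=none; bids=[-] asks=[#1:6@104 #2:10@104]
After op 3 [order #3] limit_buy(price=105, qty=8): fills=#3x#1:6@104 #3x#2:2@104; bids=[-] asks=[#2:8@104]
After op 4 [order #4] limit_sell(price=99, qty=5): fills=none; bids=[-] asks=[#4:5@99 #2:8@104]
After op 5 [order #5] limit_sell(price=104, qty=4): fills=none; bids=[-] asks=[#4:5@99 #2:8@104 #5:4@104]
After op 6 [order #6] market_sell(qty=3): fills=none; bids=[-] asks=[#4:5@99 #2:8@104 #5:4@104]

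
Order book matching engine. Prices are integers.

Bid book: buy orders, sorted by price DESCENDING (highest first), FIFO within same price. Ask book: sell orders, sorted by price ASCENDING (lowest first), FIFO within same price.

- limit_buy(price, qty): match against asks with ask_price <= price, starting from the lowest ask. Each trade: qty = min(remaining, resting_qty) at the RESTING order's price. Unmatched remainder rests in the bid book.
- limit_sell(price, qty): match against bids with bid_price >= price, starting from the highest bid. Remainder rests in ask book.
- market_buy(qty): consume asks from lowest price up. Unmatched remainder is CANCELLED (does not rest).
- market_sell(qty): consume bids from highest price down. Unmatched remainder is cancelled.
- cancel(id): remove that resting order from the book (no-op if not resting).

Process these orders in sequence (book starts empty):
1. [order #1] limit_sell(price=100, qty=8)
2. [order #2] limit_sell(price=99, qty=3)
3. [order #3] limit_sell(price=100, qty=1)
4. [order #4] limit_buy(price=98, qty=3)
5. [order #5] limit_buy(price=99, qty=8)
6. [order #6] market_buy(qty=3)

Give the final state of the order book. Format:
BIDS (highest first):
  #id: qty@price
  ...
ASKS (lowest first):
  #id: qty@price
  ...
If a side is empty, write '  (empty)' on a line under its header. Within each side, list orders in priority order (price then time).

After op 1 [order #1] limit_sell(price=100, qty=8): fills=none; bids=[-] asks=[#1:8@100]
After op 2 [order #2] limit_sell(price=99, qty=3): fills=none; bids=[-] asks=[#2:3@99 #1:8@100]
After op 3 [order #3] limit_sell(price=100, qty=1): fills=none; bids=[-] asks=[#2:3@99 #1:8@100 #3:1@100]
After op 4 [order #4] limit_buy(price=98, qty=3): fills=none; bids=[#4:3@98] asks=[#2:3@99 #1:8@100 #3:1@100]
After op 5 [order #5] limit_buy(price=99, qty=8): fills=#5x#2:3@99; bids=[#5:5@99 #4:3@98] asks=[#1:8@100 #3:1@100]
After op 6 [order #6] market_buy(qty=3): fills=#6x#1:3@100; bids=[#5:5@99 #4:3@98] asks=[#1:5@100 #3:1@100]

Answer: BIDS (highest first):
  #5: 5@99
  #4: 3@98
ASKS (lowest first):
  #1: 5@100
  #3: 1@100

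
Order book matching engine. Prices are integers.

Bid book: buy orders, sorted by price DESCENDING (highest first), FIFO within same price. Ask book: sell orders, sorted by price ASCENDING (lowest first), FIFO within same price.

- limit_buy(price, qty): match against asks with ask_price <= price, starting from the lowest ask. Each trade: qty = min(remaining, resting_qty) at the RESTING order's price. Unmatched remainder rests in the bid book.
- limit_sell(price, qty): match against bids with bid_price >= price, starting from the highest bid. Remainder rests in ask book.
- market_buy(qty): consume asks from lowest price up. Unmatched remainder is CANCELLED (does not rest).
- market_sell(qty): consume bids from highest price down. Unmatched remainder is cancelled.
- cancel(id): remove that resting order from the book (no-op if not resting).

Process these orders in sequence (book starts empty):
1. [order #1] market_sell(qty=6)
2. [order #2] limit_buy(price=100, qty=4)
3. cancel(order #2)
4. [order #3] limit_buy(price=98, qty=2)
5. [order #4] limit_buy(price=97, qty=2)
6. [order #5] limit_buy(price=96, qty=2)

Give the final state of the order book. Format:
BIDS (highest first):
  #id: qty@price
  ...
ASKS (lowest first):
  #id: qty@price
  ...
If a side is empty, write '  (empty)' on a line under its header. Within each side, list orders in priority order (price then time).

Answer: BIDS (highest first):
  #3: 2@98
  #4: 2@97
  #5: 2@96
ASKS (lowest first):
  (empty)

Derivation:
After op 1 [order #1] market_sell(qty=6): fills=none; bids=[-] asks=[-]
After op 2 [order #2] limit_buy(price=100, qty=4): fills=none; bids=[#2:4@100] asks=[-]
After op 3 cancel(order #2): fills=none; bids=[-] asks=[-]
After op 4 [order #3] limit_buy(price=98, qty=2): fills=none; bids=[#3:2@98] asks=[-]
After op 5 [order #4] limit_buy(price=97, qty=2): fills=none; bids=[#3:2@98 #4:2@97] asks=[-]
After op 6 [order #5] limit_buy(price=96, qty=2): fills=none; bids=[#3:2@98 #4:2@97 #5:2@96] asks=[-]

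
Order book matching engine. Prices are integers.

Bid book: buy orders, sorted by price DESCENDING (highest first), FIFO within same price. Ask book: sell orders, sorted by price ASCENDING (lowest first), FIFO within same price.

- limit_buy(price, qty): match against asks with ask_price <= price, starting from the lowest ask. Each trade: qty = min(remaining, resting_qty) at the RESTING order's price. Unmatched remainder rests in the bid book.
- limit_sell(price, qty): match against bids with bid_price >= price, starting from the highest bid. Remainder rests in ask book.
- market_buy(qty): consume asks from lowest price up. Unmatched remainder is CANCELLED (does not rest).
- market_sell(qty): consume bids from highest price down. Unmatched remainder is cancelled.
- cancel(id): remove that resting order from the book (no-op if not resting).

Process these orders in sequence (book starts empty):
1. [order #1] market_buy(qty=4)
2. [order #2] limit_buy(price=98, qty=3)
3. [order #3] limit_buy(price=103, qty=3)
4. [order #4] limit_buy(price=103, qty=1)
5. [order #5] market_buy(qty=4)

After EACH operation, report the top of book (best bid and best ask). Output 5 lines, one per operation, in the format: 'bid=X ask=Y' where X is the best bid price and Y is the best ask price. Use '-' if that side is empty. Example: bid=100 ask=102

After op 1 [order #1] market_buy(qty=4): fills=none; bids=[-] asks=[-]
After op 2 [order #2] limit_buy(price=98, qty=3): fills=none; bids=[#2:3@98] asks=[-]
After op 3 [order #3] limit_buy(price=103, qty=3): fills=none; bids=[#3:3@103 #2:3@98] asks=[-]
After op 4 [order #4] limit_buy(price=103, qty=1): fills=none; bids=[#3:3@103 #4:1@103 #2:3@98] asks=[-]
After op 5 [order #5] market_buy(qty=4): fills=none; bids=[#3:3@103 #4:1@103 #2:3@98] asks=[-]

Answer: bid=- ask=-
bid=98 ask=-
bid=103 ask=-
bid=103 ask=-
bid=103 ask=-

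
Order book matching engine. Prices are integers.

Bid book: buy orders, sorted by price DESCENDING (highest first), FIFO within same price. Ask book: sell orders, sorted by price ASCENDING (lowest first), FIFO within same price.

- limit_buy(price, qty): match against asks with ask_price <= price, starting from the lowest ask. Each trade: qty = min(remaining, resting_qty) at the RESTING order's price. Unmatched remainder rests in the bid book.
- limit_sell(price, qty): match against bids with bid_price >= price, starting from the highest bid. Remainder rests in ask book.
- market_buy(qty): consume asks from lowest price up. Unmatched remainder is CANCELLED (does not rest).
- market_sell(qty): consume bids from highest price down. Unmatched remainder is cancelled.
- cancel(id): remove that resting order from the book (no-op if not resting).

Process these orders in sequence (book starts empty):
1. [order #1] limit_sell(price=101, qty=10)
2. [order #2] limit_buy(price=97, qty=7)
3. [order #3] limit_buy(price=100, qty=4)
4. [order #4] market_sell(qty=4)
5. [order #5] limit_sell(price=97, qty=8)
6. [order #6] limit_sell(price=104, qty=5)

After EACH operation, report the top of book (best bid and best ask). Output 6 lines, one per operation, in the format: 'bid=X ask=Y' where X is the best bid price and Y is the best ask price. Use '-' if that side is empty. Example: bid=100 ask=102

Answer: bid=- ask=101
bid=97 ask=101
bid=100 ask=101
bid=97 ask=101
bid=- ask=97
bid=- ask=97

Derivation:
After op 1 [order #1] limit_sell(price=101, qty=10): fills=none; bids=[-] asks=[#1:10@101]
After op 2 [order #2] limit_buy(price=97, qty=7): fills=none; bids=[#2:7@97] asks=[#1:10@101]
After op 3 [order #3] limit_buy(price=100, qty=4): fills=none; bids=[#3:4@100 #2:7@97] asks=[#1:10@101]
After op 4 [order #4] market_sell(qty=4): fills=#3x#4:4@100; bids=[#2:7@97] asks=[#1:10@101]
After op 5 [order #5] limit_sell(price=97, qty=8): fills=#2x#5:7@97; bids=[-] asks=[#5:1@97 #1:10@101]
After op 6 [order #6] limit_sell(price=104, qty=5): fills=none; bids=[-] asks=[#5:1@97 #1:10@101 #6:5@104]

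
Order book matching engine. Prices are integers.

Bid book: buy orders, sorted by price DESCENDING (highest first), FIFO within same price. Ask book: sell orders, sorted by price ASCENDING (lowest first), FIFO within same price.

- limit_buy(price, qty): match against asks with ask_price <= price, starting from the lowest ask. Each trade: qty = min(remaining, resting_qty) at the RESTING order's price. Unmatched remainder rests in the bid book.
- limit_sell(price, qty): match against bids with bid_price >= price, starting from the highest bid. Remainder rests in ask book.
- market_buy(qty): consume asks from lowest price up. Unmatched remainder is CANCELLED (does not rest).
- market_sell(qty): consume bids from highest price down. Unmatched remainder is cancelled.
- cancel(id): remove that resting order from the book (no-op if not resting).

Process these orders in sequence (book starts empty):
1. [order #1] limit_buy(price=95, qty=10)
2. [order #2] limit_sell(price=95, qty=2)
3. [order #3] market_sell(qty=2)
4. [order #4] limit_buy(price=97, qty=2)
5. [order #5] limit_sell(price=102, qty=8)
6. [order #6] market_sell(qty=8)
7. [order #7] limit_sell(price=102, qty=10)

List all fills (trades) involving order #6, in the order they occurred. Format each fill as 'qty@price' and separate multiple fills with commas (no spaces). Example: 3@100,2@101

Answer: 2@97,6@95

Derivation:
After op 1 [order #1] limit_buy(price=95, qty=10): fills=none; bids=[#1:10@95] asks=[-]
After op 2 [order #2] limit_sell(price=95, qty=2): fills=#1x#2:2@95; bids=[#1:8@95] asks=[-]
After op 3 [order #3] market_sell(qty=2): fills=#1x#3:2@95; bids=[#1:6@95] asks=[-]
After op 4 [order #4] limit_buy(price=97, qty=2): fills=none; bids=[#4:2@97 #1:6@95] asks=[-]
After op 5 [order #5] limit_sell(price=102, qty=8): fills=none; bids=[#4:2@97 #1:6@95] asks=[#5:8@102]
After op 6 [order #6] market_sell(qty=8): fills=#4x#6:2@97 #1x#6:6@95; bids=[-] asks=[#5:8@102]
After op 7 [order #7] limit_sell(price=102, qty=10): fills=none; bids=[-] asks=[#5:8@102 #7:10@102]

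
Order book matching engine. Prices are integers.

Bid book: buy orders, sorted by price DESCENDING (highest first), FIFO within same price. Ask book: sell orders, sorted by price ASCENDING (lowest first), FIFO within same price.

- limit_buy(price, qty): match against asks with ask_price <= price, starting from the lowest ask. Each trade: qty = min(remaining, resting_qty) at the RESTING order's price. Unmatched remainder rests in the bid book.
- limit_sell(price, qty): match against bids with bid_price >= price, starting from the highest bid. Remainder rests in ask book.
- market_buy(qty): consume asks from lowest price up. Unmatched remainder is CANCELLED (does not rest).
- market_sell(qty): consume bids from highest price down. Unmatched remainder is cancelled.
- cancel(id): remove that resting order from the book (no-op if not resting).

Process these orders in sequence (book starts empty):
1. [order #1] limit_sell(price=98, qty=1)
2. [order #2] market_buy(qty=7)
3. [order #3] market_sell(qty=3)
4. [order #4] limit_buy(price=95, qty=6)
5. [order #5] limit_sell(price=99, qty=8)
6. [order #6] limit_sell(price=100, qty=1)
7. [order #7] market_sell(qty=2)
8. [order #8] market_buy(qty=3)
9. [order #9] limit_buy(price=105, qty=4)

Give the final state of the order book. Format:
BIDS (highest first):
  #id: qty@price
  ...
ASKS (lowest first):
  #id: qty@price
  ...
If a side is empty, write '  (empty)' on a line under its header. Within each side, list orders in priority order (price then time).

After op 1 [order #1] limit_sell(price=98, qty=1): fills=none; bids=[-] asks=[#1:1@98]
After op 2 [order #2] market_buy(qty=7): fills=#2x#1:1@98; bids=[-] asks=[-]
After op 3 [order #3] market_sell(qty=3): fills=none; bids=[-] asks=[-]
After op 4 [order #4] limit_buy(price=95, qty=6): fills=none; bids=[#4:6@95] asks=[-]
After op 5 [order #5] limit_sell(price=99, qty=8): fills=none; bids=[#4:6@95] asks=[#5:8@99]
After op 6 [order #6] limit_sell(price=100, qty=1): fills=none; bids=[#4:6@95] asks=[#5:8@99 #6:1@100]
After op 7 [order #7] market_sell(qty=2): fills=#4x#7:2@95; bids=[#4:4@95] asks=[#5:8@99 #6:1@100]
After op 8 [order #8] market_buy(qty=3): fills=#8x#5:3@99; bids=[#4:4@95] asks=[#5:5@99 #6:1@100]
After op 9 [order #9] limit_buy(price=105, qty=4): fills=#9x#5:4@99; bids=[#4:4@95] asks=[#5:1@99 #6:1@100]

Answer: BIDS (highest first):
  #4: 4@95
ASKS (lowest first):
  #5: 1@99
  #6: 1@100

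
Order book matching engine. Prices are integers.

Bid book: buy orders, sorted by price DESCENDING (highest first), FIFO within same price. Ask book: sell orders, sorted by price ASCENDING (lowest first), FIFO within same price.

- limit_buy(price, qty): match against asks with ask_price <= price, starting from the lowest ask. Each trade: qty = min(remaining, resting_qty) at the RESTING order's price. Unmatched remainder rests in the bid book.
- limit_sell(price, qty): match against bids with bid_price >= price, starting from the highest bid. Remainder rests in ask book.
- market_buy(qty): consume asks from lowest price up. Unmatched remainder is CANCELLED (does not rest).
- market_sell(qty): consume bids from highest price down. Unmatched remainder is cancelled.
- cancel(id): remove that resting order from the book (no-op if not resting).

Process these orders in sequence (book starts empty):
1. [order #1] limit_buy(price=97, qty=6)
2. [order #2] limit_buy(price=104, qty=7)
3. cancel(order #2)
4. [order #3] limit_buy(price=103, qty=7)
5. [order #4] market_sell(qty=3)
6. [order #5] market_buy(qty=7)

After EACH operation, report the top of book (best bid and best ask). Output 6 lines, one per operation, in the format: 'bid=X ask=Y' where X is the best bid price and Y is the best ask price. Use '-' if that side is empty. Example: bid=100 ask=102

Answer: bid=97 ask=-
bid=104 ask=-
bid=97 ask=-
bid=103 ask=-
bid=103 ask=-
bid=103 ask=-

Derivation:
After op 1 [order #1] limit_buy(price=97, qty=6): fills=none; bids=[#1:6@97] asks=[-]
After op 2 [order #2] limit_buy(price=104, qty=7): fills=none; bids=[#2:7@104 #1:6@97] asks=[-]
After op 3 cancel(order #2): fills=none; bids=[#1:6@97] asks=[-]
After op 4 [order #3] limit_buy(price=103, qty=7): fills=none; bids=[#3:7@103 #1:6@97] asks=[-]
After op 5 [order #4] market_sell(qty=3): fills=#3x#4:3@103; bids=[#3:4@103 #1:6@97] asks=[-]
After op 6 [order #5] market_buy(qty=7): fills=none; bids=[#3:4@103 #1:6@97] asks=[-]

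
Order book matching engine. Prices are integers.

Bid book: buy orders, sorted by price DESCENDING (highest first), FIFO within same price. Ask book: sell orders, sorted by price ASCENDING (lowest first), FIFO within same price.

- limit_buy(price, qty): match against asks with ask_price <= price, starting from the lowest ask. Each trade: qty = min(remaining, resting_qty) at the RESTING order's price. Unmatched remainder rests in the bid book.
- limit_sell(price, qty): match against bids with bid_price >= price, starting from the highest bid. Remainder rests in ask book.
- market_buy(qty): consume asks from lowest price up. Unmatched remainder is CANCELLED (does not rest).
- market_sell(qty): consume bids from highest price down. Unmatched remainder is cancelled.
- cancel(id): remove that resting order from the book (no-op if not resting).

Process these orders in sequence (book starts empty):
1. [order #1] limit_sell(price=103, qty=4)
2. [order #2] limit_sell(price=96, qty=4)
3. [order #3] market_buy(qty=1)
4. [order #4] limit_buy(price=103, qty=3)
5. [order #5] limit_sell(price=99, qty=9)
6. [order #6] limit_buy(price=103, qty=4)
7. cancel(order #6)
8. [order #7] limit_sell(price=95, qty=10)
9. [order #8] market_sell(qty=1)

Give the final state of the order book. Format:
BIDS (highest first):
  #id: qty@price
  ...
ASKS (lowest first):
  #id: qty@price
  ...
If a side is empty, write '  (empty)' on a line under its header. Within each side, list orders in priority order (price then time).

Answer: BIDS (highest first):
  (empty)
ASKS (lowest first):
  #7: 10@95
  #5: 5@99
  #1: 4@103

Derivation:
After op 1 [order #1] limit_sell(price=103, qty=4): fills=none; bids=[-] asks=[#1:4@103]
After op 2 [order #2] limit_sell(price=96, qty=4): fills=none; bids=[-] asks=[#2:4@96 #1:4@103]
After op 3 [order #3] market_buy(qty=1): fills=#3x#2:1@96; bids=[-] asks=[#2:3@96 #1:4@103]
After op 4 [order #4] limit_buy(price=103, qty=3): fills=#4x#2:3@96; bids=[-] asks=[#1:4@103]
After op 5 [order #5] limit_sell(price=99, qty=9): fills=none; bids=[-] asks=[#5:9@99 #1:4@103]
After op 6 [order #6] limit_buy(price=103, qty=4): fills=#6x#5:4@99; bids=[-] asks=[#5:5@99 #1:4@103]
After op 7 cancel(order #6): fills=none; bids=[-] asks=[#5:5@99 #1:4@103]
After op 8 [order #7] limit_sell(price=95, qty=10): fills=none; bids=[-] asks=[#7:10@95 #5:5@99 #1:4@103]
After op 9 [order #8] market_sell(qty=1): fills=none; bids=[-] asks=[#7:10@95 #5:5@99 #1:4@103]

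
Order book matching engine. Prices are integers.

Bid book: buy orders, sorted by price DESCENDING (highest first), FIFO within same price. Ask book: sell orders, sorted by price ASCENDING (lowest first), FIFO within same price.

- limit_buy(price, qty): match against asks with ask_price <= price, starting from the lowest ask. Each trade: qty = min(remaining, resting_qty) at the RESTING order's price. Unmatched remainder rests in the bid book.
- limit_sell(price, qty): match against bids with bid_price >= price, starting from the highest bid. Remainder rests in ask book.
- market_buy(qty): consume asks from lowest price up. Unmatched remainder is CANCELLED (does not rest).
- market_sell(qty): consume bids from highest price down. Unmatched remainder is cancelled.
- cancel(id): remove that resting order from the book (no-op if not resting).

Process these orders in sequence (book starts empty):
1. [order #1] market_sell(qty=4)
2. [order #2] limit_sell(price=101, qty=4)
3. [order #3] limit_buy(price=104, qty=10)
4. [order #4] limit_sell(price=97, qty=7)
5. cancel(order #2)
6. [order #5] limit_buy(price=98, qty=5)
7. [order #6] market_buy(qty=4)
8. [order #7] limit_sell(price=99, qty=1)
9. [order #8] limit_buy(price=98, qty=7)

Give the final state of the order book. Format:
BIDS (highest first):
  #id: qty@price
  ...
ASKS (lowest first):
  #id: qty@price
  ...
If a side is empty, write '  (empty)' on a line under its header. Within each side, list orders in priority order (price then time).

Answer: BIDS (highest first):
  #5: 4@98
  #8: 7@98
ASKS (lowest first):
  #7: 1@99

Derivation:
After op 1 [order #1] market_sell(qty=4): fills=none; bids=[-] asks=[-]
After op 2 [order #2] limit_sell(price=101, qty=4): fills=none; bids=[-] asks=[#2:4@101]
After op 3 [order #3] limit_buy(price=104, qty=10): fills=#3x#2:4@101; bids=[#3:6@104] asks=[-]
After op 4 [order #4] limit_sell(price=97, qty=7): fills=#3x#4:6@104; bids=[-] asks=[#4:1@97]
After op 5 cancel(order #2): fills=none; bids=[-] asks=[#4:1@97]
After op 6 [order #5] limit_buy(price=98, qty=5): fills=#5x#4:1@97; bids=[#5:4@98] asks=[-]
After op 7 [order #6] market_buy(qty=4): fills=none; bids=[#5:4@98] asks=[-]
After op 8 [order #7] limit_sell(price=99, qty=1): fills=none; bids=[#5:4@98] asks=[#7:1@99]
After op 9 [order #8] limit_buy(price=98, qty=7): fills=none; bids=[#5:4@98 #8:7@98] asks=[#7:1@99]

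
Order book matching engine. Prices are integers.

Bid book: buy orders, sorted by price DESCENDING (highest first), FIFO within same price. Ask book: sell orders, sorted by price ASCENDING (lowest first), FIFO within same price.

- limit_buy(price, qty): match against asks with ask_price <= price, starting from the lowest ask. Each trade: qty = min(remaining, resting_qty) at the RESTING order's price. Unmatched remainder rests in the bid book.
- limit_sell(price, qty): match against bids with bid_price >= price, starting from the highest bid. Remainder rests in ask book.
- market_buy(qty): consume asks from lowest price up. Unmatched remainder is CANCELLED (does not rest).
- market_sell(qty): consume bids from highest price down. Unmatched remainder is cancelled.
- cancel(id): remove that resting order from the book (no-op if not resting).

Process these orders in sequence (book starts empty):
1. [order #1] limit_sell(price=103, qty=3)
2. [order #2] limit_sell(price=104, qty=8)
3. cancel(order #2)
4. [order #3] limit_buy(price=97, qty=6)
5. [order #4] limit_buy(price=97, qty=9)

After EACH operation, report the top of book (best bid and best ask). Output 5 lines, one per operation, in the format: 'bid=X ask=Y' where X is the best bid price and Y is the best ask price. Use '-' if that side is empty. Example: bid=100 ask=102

Answer: bid=- ask=103
bid=- ask=103
bid=- ask=103
bid=97 ask=103
bid=97 ask=103

Derivation:
After op 1 [order #1] limit_sell(price=103, qty=3): fills=none; bids=[-] asks=[#1:3@103]
After op 2 [order #2] limit_sell(price=104, qty=8): fills=none; bids=[-] asks=[#1:3@103 #2:8@104]
After op 3 cancel(order #2): fills=none; bids=[-] asks=[#1:3@103]
After op 4 [order #3] limit_buy(price=97, qty=6): fills=none; bids=[#3:6@97] asks=[#1:3@103]
After op 5 [order #4] limit_buy(price=97, qty=9): fills=none; bids=[#3:6@97 #4:9@97] asks=[#1:3@103]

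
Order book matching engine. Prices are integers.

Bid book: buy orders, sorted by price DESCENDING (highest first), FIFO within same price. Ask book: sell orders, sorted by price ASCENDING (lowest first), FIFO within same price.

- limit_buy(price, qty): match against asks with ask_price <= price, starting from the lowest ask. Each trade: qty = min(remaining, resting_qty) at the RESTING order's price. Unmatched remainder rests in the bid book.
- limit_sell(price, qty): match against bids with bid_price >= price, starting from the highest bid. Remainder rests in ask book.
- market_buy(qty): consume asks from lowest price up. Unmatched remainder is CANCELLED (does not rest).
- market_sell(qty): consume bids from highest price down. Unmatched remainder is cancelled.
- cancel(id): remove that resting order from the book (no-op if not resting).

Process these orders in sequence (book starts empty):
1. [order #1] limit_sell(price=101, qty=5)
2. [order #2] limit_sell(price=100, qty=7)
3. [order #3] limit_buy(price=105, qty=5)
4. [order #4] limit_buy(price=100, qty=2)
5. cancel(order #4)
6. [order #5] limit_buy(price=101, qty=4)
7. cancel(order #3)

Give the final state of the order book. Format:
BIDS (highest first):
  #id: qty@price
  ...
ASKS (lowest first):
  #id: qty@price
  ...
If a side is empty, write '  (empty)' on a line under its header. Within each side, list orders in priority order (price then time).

After op 1 [order #1] limit_sell(price=101, qty=5): fills=none; bids=[-] asks=[#1:5@101]
After op 2 [order #2] limit_sell(price=100, qty=7): fills=none; bids=[-] asks=[#2:7@100 #1:5@101]
After op 3 [order #3] limit_buy(price=105, qty=5): fills=#3x#2:5@100; bids=[-] asks=[#2:2@100 #1:5@101]
After op 4 [order #4] limit_buy(price=100, qty=2): fills=#4x#2:2@100; bids=[-] asks=[#1:5@101]
After op 5 cancel(order #4): fills=none; bids=[-] asks=[#1:5@101]
After op 6 [order #5] limit_buy(price=101, qty=4): fills=#5x#1:4@101; bids=[-] asks=[#1:1@101]
After op 7 cancel(order #3): fills=none; bids=[-] asks=[#1:1@101]

Answer: BIDS (highest first):
  (empty)
ASKS (lowest first):
  #1: 1@101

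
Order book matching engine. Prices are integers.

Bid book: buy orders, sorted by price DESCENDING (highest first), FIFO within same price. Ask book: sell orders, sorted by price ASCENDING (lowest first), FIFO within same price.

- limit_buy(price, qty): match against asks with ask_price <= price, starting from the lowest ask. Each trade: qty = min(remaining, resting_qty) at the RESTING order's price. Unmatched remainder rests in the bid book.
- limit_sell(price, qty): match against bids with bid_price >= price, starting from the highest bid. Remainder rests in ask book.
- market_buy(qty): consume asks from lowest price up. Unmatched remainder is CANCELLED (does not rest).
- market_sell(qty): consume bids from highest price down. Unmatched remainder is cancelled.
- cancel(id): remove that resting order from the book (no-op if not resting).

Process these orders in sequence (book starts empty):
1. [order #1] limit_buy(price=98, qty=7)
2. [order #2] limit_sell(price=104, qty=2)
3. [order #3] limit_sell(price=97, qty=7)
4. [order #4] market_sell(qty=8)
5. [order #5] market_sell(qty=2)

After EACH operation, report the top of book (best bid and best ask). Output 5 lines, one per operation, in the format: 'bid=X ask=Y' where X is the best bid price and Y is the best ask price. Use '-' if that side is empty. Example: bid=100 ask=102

After op 1 [order #1] limit_buy(price=98, qty=7): fills=none; bids=[#1:7@98] asks=[-]
After op 2 [order #2] limit_sell(price=104, qty=2): fills=none; bids=[#1:7@98] asks=[#2:2@104]
After op 3 [order #3] limit_sell(price=97, qty=7): fills=#1x#3:7@98; bids=[-] asks=[#2:2@104]
After op 4 [order #4] market_sell(qty=8): fills=none; bids=[-] asks=[#2:2@104]
After op 5 [order #5] market_sell(qty=2): fills=none; bids=[-] asks=[#2:2@104]

Answer: bid=98 ask=-
bid=98 ask=104
bid=- ask=104
bid=- ask=104
bid=- ask=104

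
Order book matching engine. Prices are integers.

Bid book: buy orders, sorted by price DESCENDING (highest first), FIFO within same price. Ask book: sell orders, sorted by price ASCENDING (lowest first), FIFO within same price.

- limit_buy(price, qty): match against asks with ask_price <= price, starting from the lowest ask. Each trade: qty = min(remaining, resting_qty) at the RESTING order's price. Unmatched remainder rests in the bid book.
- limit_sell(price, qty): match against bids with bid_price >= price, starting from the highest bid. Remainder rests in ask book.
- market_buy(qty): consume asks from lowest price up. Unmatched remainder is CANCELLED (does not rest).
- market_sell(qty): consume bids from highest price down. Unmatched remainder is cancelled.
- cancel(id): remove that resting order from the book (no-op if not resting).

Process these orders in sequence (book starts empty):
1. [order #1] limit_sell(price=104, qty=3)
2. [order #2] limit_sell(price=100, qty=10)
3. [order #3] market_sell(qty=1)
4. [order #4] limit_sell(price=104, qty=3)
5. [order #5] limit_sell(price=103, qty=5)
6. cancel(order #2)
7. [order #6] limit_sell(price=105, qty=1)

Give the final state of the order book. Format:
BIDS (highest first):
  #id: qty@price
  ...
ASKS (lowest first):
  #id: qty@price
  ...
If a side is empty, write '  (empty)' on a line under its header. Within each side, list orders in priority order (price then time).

Answer: BIDS (highest first):
  (empty)
ASKS (lowest first):
  #5: 5@103
  #1: 3@104
  #4: 3@104
  #6: 1@105

Derivation:
After op 1 [order #1] limit_sell(price=104, qty=3): fills=none; bids=[-] asks=[#1:3@104]
After op 2 [order #2] limit_sell(price=100, qty=10): fills=none; bids=[-] asks=[#2:10@100 #1:3@104]
After op 3 [order #3] market_sell(qty=1): fills=none; bids=[-] asks=[#2:10@100 #1:3@104]
After op 4 [order #4] limit_sell(price=104, qty=3): fills=none; bids=[-] asks=[#2:10@100 #1:3@104 #4:3@104]
After op 5 [order #5] limit_sell(price=103, qty=5): fills=none; bids=[-] asks=[#2:10@100 #5:5@103 #1:3@104 #4:3@104]
After op 6 cancel(order #2): fills=none; bids=[-] asks=[#5:5@103 #1:3@104 #4:3@104]
After op 7 [order #6] limit_sell(price=105, qty=1): fills=none; bids=[-] asks=[#5:5@103 #1:3@104 #4:3@104 #6:1@105]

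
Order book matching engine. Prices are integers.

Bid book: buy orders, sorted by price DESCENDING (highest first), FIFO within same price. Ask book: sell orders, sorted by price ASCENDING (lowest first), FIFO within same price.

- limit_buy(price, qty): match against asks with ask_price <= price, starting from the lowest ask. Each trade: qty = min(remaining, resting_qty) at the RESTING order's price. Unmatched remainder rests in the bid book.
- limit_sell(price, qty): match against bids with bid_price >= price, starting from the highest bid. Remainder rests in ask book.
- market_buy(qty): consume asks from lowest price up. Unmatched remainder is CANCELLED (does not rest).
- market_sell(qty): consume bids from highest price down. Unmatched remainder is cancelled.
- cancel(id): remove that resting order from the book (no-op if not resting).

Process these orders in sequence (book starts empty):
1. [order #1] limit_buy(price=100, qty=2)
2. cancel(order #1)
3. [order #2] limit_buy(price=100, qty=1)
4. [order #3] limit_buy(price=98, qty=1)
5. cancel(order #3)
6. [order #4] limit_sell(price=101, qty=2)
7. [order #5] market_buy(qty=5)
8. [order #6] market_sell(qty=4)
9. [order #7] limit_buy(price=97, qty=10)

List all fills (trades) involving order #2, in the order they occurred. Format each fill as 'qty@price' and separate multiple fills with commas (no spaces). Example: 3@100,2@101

After op 1 [order #1] limit_buy(price=100, qty=2): fills=none; bids=[#1:2@100] asks=[-]
After op 2 cancel(order #1): fills=none; bids=[-] asks=[-]
After op 3 [order #2] limit_buy(price=100, qty=1): fills=none; bids=[#2:1@100] asks=[-]
After op 4 [order #3] limit_buy(price=98, qty=1): fills=none; bids=[#2:1@100 #3:1@98] asks=[-]
After op 5 cancel(order #3): fills=none; bids=[#2:1@100] asks=[-]
After op 6 [order #4] limit_sell(price=101, qty=2): fills=none; bids=[#2:1@100] asks=[#4:2@101]
After op 7 [order #5] market_buy(qty=5): fills=#5x#4:2@101; bids=[#2:1@100] asks=[-]
After op 8 [order #6] market_sell(qty=4): fills=#2x#6:1@100; bids=[-] asks=[-]
After op 9 [order #7] limit_buy(price=97, qty=10): fills=none; bids=[#7:10@97] asks=[-]

Answer: 1@100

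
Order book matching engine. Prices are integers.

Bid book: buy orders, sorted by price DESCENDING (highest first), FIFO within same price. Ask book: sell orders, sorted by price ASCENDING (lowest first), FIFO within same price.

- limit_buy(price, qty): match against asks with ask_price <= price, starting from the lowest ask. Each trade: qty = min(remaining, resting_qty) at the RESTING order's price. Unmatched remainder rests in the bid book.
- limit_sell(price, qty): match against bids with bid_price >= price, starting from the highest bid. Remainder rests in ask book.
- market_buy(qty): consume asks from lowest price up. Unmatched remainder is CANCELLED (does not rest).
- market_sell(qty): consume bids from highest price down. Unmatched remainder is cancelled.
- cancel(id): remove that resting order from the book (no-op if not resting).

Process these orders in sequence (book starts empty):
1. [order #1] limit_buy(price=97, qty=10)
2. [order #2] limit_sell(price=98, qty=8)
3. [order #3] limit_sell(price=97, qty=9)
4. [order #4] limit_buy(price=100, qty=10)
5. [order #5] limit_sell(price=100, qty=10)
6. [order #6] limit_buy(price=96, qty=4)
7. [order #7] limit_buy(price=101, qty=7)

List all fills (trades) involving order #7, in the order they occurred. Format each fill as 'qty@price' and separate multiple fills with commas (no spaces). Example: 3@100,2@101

After op 1 [order #1] limit_buy(price=97, qty=10): fills=none; bids=[#1:10@97] asks=[-]
After op 2 [order #2] limit_sell(price=98, qty=8): fills=none; bids=[#1:10@97] asks=[#2:8@98]
After op 3 [order #3] limit_sell(price=97, qty=9): fills=#1x#3:9@97; bids=[#1:1@97] asks=[#2:8@98]
After op 4 [order #4] limit_buy(price=100, qty=10): fills=#4x#2:8@98; bids=[#4:2@100 #1:1@97] asks=[-]
After op 5 [order #5] limit_sell(price=100, qty=10): fills=#4x#5:2@100; bids=[#1:1@97] asks=[#5:8@100]
After op 6 [order #6] limit_buy(price=96, qty=4): fills=none; bids=[#1:1@97 #6:4@96] asks=[#5:8@100]
After op 7 [order #7] limit_buy(price=101, qty=7): fills=#7x#5:7@100; bids=[#1:1@97 #6:4@96] asks=[#5:1@100]

Answer: 7@100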